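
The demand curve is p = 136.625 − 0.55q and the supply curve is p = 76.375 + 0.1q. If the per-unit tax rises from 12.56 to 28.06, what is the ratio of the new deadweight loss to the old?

Competitive equilibrium: 136.625 − 0.55q = 76.375 + 0.1q → q* = 92.6923, p* = 85.6442.
For a per-unit tax t: Δq = t/0.65, so DWL = ½·t·(t/0.65) = t²/1.3.
At t = 12.56: DWL = 121.349. At t = 28.06: DWL = 605.664.
Ratio = (28.06/12.56)² = 4.991.

4.991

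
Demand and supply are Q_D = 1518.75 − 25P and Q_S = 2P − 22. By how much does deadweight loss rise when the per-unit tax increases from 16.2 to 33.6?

In inverse form: demand P = 60.75 − 0.04Q, supply P = 11 + 0.5Q.
Competitive equilibrium: 60.75 − 0.04Q = 11 + 0.5Q → Q* = 92.1296, P* = 57.0648.
For a per-unit tax t: ΔQ = t/0.54, so DWL = ½·t·(t/0.54) = t²/1.08.
At t = 16.2: DWL = 243. At t = 33.6: DWL = 1045.333.
Increase = 1045.333 − 243 = 802.33.

802.33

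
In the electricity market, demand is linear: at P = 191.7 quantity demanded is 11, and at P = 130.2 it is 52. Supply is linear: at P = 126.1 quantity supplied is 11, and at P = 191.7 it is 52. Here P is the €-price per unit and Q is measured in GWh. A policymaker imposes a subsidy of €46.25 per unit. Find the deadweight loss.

Demand slope = (130.2 − 191.7)/(52 − 11) = −1.5, so P = 208.2 − 1.5Q.
Supply slope = (191.7 − 126.1)/(52 − 11) = 1.6, so P = 108.5 + 1.6Q.
Competitive equilibrium: 208.2 − 1.5Q = 108.5 + 1.6Q → Q* = 32.1613, P* = 159.9581.
The subsidy lowers effective supply by 46.25: P = 62.25 + 1.6Q.
New quantity: 208.2 − 1.5Q = 62.25 + 1.6Q → Q' = 47.0806.
Overproduction ΔQ = 47.0806 − 32.1613 = 14.9193; wedge = subsidy = 46.25.
Welfare loss = ½ × 14.9193 × 46.25 = €345.01.

€345.01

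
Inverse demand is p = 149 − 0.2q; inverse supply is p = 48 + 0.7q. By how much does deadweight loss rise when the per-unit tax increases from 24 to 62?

Competitive equilibrium: 149 − 0.2q = 48 + 0.7q → q* = 112.2222, p* = 126.5556.
For a per-unit tax t: Δq = t/0.9, so DWL = ½·t·(t/0.9) = t²/1.8.
At t = 24: DWL = 320. At t = 62: DWL = 2135.556.
Increase = 2135.556 − 320 = 1815.56.

1815.56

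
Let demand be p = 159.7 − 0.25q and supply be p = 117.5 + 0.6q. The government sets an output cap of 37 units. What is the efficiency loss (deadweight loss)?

Competitive equilibrium: 159.7 − 0.25q = 117.5 + 0.6q → q* = 49.6471, p* = 147.2882.
At q = 37: demand price = 159.7 − 0.25·37 = 150.45; supply price = 117.5 + 0.6·37 = 139.7.
Δq = 49.6471 − 37 = 12.6471; wedge = 150.45 − 139.7 = 10.75.
Welfare loss = ½ × 12.6471 × 10.75 = 67.98.

67.98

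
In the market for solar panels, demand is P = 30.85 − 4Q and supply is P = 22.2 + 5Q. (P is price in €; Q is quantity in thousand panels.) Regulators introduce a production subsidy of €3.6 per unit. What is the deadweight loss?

Competitive equilibrium: 30.85 − 4Q = 22.2 + 5Q → Q* = 0.9611, P* = 27.0056.
The subsidy lowers effective supply by 3.6: P = 18.6 + 5Q.
New quantity: 30.85 − 4Q = 18.6 + 5Q → Q' = 1.3611.
Overproduction ΔQ = 1.3611 − 0.9611 = 0.4; wedge = subsidy = 3.6.
The triangle = ½ × 0.4 × 3.6 = €0.72 thousand.

€0.72 thousand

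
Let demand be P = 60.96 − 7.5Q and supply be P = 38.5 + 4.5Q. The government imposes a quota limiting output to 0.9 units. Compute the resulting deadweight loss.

Competitive equilibrium: 60.96 − 7.5Q = 38.5 + 4.5Q → Q* = 1.87167, P* = 46.9225.
At Q = 0.9: demand price = 60.96 − 7.5·0.9 = 54.21; supply price = 38.5 + 4.5·0.9 = 42.55.
ΔQ = 1.87167 − 0.9 = 0.97167; wedge = 54.21 − 42.55 = 11.66.
DWL = ½ × 0.97167 × 11.66 = 5.66.

5.66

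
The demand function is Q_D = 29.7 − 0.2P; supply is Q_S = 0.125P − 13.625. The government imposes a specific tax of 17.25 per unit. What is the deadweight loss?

In inverse form: demand P = 148.5 − 5Q, supply P = 109 + 8Q.
Competitive equilibrium: 148.5 − 5Q = 109 + 8Q → Q* = 3.03846, P* = 133.30769.
With the tax, the buyer price exceeds the seller price by 17.25: (148.5 − 5Q) − (109 + 8Q) = 17.25 → Q' = 1.71154.
ΔQ = 3.03846 − 1.71154 = 1.32692; the wedge equals the tax, 17.25.
Welfare loss = ½ × 1.32692 × 17.25 = 11.44.

11.44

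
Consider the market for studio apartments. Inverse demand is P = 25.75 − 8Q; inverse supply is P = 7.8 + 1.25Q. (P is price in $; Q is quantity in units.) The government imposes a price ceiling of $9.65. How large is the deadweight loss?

$0.98

Competitive equilibrium: 25.75 − 8Q = 7.8 + 1.25Q → Q* = 1.9405, P* = 10.2257.
At the ceiling P = 9.65, quantity supplied = (9.65 − 7.8)/1.25 = 1.48.
Willingness to pay at Q' = 1.48: 25.75 − 8·1.48 = 13.91.
ΔQ = 1.9405 − 1.48 = 0.4605; wedge = 13.91 − 9.65 = 4.26.
Deadweight loss = ½ × 0.4605 × 4.26 = $0.98.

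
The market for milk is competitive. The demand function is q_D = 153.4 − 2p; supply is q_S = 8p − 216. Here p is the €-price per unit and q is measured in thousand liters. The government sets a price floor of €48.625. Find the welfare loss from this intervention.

€170.67 thousand

In inverse form: demand p = 76.7 − 0.5q, supply p = 27 + 0.125q.
Competitive equilibrium: 76.7 − 0.5q = 27 + 0.125q → q* = 79.52, p* = 36.94.
At the floor p = 48.625, quantity demanded = (76.7 − 48.625)/0.5 = 56.15.
Sellers' marginal cost at q' = 56.15: 27 + 0.125·56.15 = 34.0188.
Δq = 79.52 − 56.15 = 23.37; wedge = 48.625 − 34.0188 = 14.6062.
Welfare loss = ½ × 23.37 × 14.6062 = €170.67 thousand.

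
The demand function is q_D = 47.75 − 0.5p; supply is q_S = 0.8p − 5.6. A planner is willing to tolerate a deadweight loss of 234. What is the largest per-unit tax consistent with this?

In inverse form: demand p = 95.5 − 2q, supply p = 7 + 1.25q.
Competitive equilibrium: 95.5 − 2q = 7 + 1.25q → q* = 27.2308, p* = 41.0385.
A tax t gives Δq = t/3.25 and wedge t, so DWL = t²/6.5.
t²/6.5 = 234 → t² = 1521 → t = 39.

39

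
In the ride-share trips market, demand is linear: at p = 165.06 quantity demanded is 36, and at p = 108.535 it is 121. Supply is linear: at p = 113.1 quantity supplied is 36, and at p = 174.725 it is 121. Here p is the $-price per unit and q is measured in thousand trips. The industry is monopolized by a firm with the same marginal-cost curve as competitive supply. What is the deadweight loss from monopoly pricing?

Demand slope = (108.535 − 165.06)/(121 − 36) = −0.665, so p = 189 − 0.665q.
Supply slope = (174.725 − 113.1)/(121 − 36) = 0.725, so p = 87 + 0.725q.
Competitive equilibrium: 189 − 0.665q = 87 + 0.725q → q* = 73.3813, p* = 140.2014.
Marginal revenue: MR = 189 − 1.33q. Set MR = MC: 189 − 1.33q = 87 + 0.725q → q_m = 49.635.
Price p_m = 189 − 0.665·49.635 = 155.9927; MC(q_m) = 87 + 0.725·49.635 = 122.9854.
Competitive q* = 73.3813, so Δq = 23.7463; wedge = 155.9927 − 122.9854 = 33.0073.
DWL = ½ × 23.7463 × 33.0073 = $391.90 thousand.

$391.90 thousand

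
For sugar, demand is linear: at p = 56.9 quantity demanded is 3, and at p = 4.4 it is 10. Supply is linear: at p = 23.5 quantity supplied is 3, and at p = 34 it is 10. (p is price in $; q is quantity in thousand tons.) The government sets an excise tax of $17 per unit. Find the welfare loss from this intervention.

$16.06 thousand

Demand slope = (4.4 − 56.9)/(10 − 3) = −7.5, so p = 79.4 − 7.5q.
Supply slope = (34 − 23.5)/(10 − 3) = 1.5, so p = 19 + 1.5q.
Competitive equilibrium: 79.4 − 7.5q = 19 + 1.5q → q* = 6.7111, p* = 29.0667.
With the tax, the buyer price exceeds the seller price by 17: (79.4 − 7.5q) − (19 + 1.5q) = 17 → q' = 4.8222.
Δq = 6.7111 − 4.8222 = 1.8889; the wedge equals the tax, 17.
Deadweight loss = ½ × 1.8889 × 17 = $16.06 thousand.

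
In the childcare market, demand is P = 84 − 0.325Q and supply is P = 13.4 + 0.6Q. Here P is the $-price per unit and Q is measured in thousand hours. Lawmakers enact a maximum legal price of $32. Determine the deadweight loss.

Competitive equilibrium: 84 − 0.325Q = 13.4 + 0.6Q → Q* = 76.3243, P* = 59.1946.
At the ceiling P = 32, quantity supplied = (32 − 13.4)/0.6 = 31.
Willingness to pay at Q' = 31: 84 − 0.325·31 = 73.925.
ΔQ = 76.3243 − 31 = 45.3243; wedge = 73.925 − 32 = 41.925.
DWL = ½ × 45.3243 × 41.925 = $950.11 thousand.

$950.11 thousand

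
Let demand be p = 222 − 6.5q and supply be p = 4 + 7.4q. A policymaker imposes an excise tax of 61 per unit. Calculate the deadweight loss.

Competitive equilibrium: 222 − 6.5q = 4 + 7.4q → q* = 15.6835, p* = 120.0576.
With the tax, the buyer price exceeds the seller price by 61: (222 − 6.5q) − (4 + 7.4q) = 61 → q' = 11.295.
Δq = 15.6835 − 11.295 = 4.3885; the wedge equals the tax, 61.
Welfare loss = ½ × 4.3885 × 61 = 133.85.

133.85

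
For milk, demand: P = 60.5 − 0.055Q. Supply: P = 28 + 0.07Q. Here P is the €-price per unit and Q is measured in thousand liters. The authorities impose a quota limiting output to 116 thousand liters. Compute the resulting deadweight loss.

€1296 thousand

Competitive equilibrium: 60.5 − 0.055Q = 28 + 0.07Q → Q* = 260, P* = 46.2.
At Q = 116: demand price = 60.5 − 0.055·116 = 54.12; supply price = 28 + 0.07·116 = 36.12.
ΔQ = 260 − 116 = 144; wedge = 54.12 − 36.12 = 18.
Deadweight loss = ½ × 144 × 18 = €1296 thousand.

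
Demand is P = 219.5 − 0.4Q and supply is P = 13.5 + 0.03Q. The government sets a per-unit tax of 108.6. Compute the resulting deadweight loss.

Competitive equilibrium: 219.5 − 0.4Q = 13.5 + 0.03Q → Q* = 479.0698, P* = 27.8721.
With the tax, the buyer price exceeds the seller price by 108.6: (219.5 − 0.4Q) − (13.5 + 0.03Q) = 108.6 → Q' = 226.5116.
ΔQ = 479.0698 − 226.5116 = 252.5582; the wedge equals the tax, 108.6.
Welfare loss = ½ × 252.5582 × 108.6 = 13713.91.

13713.91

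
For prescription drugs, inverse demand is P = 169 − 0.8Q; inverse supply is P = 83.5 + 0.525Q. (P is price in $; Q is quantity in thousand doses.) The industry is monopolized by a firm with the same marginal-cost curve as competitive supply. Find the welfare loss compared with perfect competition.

Competitive equilibrium: 169 − 0.8Q = 83.5 + 0.525Q → Q* = 64.5283, P* = 117.37736.
Marginal revenue: MR = 169 − 1.6Q. Set MR = MC: 169 − 1.6Q = 83.5 + 0.525Q → Q_m = 40.23529.
Price P_m = 169 − 0.8·40.23529 = 136.81177; MC(Q_m) = 83.5 + 0.525·40.23529 = 104.62353.
Competitive Q* = 64.5283, so ΔQ = 24.29301; wedge = 136.81177 − 104.62353 = 32.18824.
Welfare loss = ½ × 24.29301 × 32.18824 = $390.97 thousand.

$390.97 thousand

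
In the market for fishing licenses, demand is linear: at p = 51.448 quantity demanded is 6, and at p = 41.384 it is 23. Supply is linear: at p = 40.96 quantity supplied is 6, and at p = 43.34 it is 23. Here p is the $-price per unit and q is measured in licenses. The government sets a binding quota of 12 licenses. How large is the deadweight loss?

$25.38

Demand slope = (41.384 − 51.448)/(23 − 6) = −0.592, so p = 55 − 0.592q.
Supply slope = (43.34 − 40.96)/(23 − 6) = 0.14, so p = 40.12 + 0.14q.
Competitive equilibrium: 55 − 0.592q = 40.12 + 0.14q → q* = 20.3279, p* = 42.9659.
At q = 12: demand price = 55 − 0.592·12 = 47.896; supply price = 40.12 + 0.14·12 = 41.8.
Δq = 20.3279 − 12 = 8.3279; wedge = 47.896 − 41.8 = 6.096.
Welfare loss = ½ × 8.3279 × 6.096 = $25.38.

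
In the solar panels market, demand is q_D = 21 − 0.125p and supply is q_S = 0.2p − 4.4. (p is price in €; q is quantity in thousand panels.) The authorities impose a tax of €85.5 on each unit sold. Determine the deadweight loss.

In inverse form: demand p = 168 − 8q, supply p = 22 + 5q.
Competitive equilibrium: 168 − 8q = 22 + 5q → q* = 11.23077, p* = 78.15385.
With the tax, the buyer price exceeds the seller price by 85.5: (168 − 8q) − (22 + 5q) = 85.5 → q' = 4.65385.
Δq = 11.23077 − 4.65385 = 6.57692; the wedge equals the tax, 85.5.
Welfare loss = ½ × 6.57692 × 85.5 = €281.16 thousand.

€281.16 thousand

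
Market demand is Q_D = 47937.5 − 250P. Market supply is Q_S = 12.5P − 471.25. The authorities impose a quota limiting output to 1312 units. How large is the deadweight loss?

11441.20

In inverse form: demand P = 191.75 − 0.004Q, supply P = 37.7 + 0.08Q.
Competitive equilibrium: 191.75 − 0.004Q = 37.7 + 0.08Q → Q* = 1833.9286, P* = 184.4143.
At Q = 1312: demand price = 191.75 − 0.004·1312 = 186.502; supply price = 37.7 + 0.08·1312 = 142.66.
ΔQ = 1833.9286 − 1312 = 521.9286; wedge = 186.502 − 142.66 = 43.842.
DWL = ½ × 521.9286 × 43.842 = 11441.20.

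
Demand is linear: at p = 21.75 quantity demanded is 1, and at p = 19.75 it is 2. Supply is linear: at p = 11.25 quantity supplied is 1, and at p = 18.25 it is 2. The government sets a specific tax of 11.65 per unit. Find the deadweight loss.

7.54

Demand slope = (19.75 − 21.75)/(2 − 1) = −2, so p = 23.75 − 2q.
Supply slope = (18.25 − 11.25)/(2 − 1) = 7, so p = 4.25 + 7q.
Competitive equilibrium: 23.75 − 2q = 4.25 + 7q → q* = 2.1667, p* = 19.4167.
With the tax, the buyer price exceeds the seller price by 11.65: (23.75 − 2q) − (4.25 + 7q) = 11.65 → q' = 0.8722.
Δq = 2.1667 − 0.8722 = 1.2945; the wedge equals the tax, 11.65.
The triangle = ½ × 1.2945 × 11.65 = 7.54.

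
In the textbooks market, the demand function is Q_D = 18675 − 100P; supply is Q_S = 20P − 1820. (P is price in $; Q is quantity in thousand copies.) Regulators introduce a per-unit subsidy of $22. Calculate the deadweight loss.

$4033.33 thousand

In inverse form: demand P = 186.75 − 0.01Q, supply P = 91 + 0.05Q.
Competitive equilibrium: 186.75 − 0.01Q = 91 + 0.05Q → Q* = 1595.8333, P* = 170.7917.
The subsidy lowers effective supply by 22: P = 69 + 0.05Q.
New quantity: 186.75 − 0.01Q = 69 + 0.05Q → Q' = 1962.5.
Overproduction ΔQ = 1962.5 − 1595.8333 = 366.6667; wedge = subsidy = 22.
Welfare loss = ½ × 366.6667 × 22 = $4033.33 thousand.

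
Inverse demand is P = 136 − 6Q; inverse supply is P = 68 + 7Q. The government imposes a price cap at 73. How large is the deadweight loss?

Competitive equilibrium: 136 − 6Q = 68 + 7Q → Q* = 5.2308, P* = 104.6154.
At the ceiling P = 73, quantity supplied = (73 − 68)/7 = 0.7143.
Willingness to pay at Q' = 0.7143: 136 − 6·0.7143 = 131.7142.
ΔQ = 5.2308 − 0.7143 = 4.5165; wedge = 131.7142 − 73 = 58.7142.
DWL = ½ × 4.5165 × 58.7142 = 132.59.

132.59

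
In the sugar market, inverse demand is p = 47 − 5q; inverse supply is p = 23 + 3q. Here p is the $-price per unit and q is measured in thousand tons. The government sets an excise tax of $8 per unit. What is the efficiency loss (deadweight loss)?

Competitive equilibrium: 47 − 5q = 23 + 3q → q* = 3, p* = 32.
With the tax, the buyer price exceeds the seller price by 8: (47 − 5q) − (23 + 3q) = 8 → q' = 2.
Δq = 3 − 2 = 1; the wedge equals the tax, 8.
The triangle = ½ × 1 × 8 = $4 thousand.

$4 thousand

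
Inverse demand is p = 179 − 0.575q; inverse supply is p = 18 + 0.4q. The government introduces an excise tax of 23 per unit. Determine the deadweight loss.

271.28

Competitive equilibrium: 179 − 0.575q = 18 + 0.4q → q* = 165.1282, p* = 84.0513.
With the tax, the buyer price exceeds the seller price by 23: (179 − 0.575q) − (18 + 0.4q) = 23 → q' = 141.5385.
Δq = 165.1282 − 141.5385 = 23.5897; the wedge equals the tax, 23.
Welfare loss = ½ × 23.5897 × 23 = 271.28.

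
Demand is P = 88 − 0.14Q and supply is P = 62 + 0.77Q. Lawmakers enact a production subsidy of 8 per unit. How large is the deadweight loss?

35.16

Competitive equilibrium: 88 − 0.14Q = 62 + 0.77Q → Q* = 28.5714, P* = 84.
The subsidy lowers effective supply by 8: P = 54 + 0.77Q.
New quantity: 88 − 0.14Q = 54 + 0.77Q → Q' = 37.3626.
Overproduction ΔQ = 37.3626 − 28.5714 = 8.7912; wedge = subsidy = 8.
Deadweight loss = ½ × 8.7912 × 8 = 35.16.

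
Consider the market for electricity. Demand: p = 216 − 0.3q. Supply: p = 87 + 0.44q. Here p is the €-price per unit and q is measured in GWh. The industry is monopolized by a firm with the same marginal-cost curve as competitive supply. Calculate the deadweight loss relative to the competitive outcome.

Competitive equilibrium: 216 − 0.3q = 87 + 0.44q → q* = 174.3243, p* = 163.7027.
Marginal revenue: MR = 216 − 0.6q. Set MR = MC: 216 − 0.6q = 87 + 0.44q → q_m = 124.0385.
Price p_m = 216 − 0.3·124.0385 = 178.7885; MC(q_m) = 87 + 0.44·124.0385 = 141.5769.
Competitive q* = 174.3243, so Δq = 50.2858; wedge = 178.7885 − 141.5769 = 37.2116.
Welfare loss = ½ × 50.2858 × 37.2116 = €935.61.

€935.61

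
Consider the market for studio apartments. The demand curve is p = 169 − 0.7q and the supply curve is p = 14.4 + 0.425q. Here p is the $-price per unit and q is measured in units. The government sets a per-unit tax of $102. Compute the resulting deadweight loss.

Competitive equilibrium: 169 − 0.7q = 14.4 + 0.425q → q* = 137.4222, p* = 72.8044.
With the tax, the buyer price exceeds the seller price by 102: (169 − 0.7q) − (14.4 + 0.425q) = 102 → q' = 46.7556.
Δq = 137.4222 − 46.7556 = 90.6666; the wedge equals the tax, 102.
Welfare loss = ½ × 90.6666 × 102 = $4624.

$4624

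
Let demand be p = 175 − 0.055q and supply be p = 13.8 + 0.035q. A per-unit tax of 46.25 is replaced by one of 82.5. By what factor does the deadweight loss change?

3.182

Competitive equilibrium: 175 − 0.055q = 13.8 + 0.035q → q* = 1791.1111, p* = 76.4889.
For a per-unit tax t: Δq = t/0.09, so DWL = ½·t·(t/0.09) = t²/0.18.
At t = 46.25: DWL = 11883.681. At t = 82.5: DWL = 37812.5.
Ratio = (82.5/46.25)² = 3.182.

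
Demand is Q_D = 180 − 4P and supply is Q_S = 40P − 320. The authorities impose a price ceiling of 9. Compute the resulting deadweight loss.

1229.09

In inverse form: demand P = 45 − 0.25Q, supply P = 8 + 0.025Q.
Competitive equilibrium: 45 − 0.25Q = 8 + 0.025Q → Q* = 134.5455, P* = 11.3636.
At the ceiling P = 9, quantity supplied = (9 − 8)/0.025 = 40.
Willingness to pay at Q' = 40: 45 − 0.25·40 = 35.
ΔQ = 134.5455 − 40 = 94.5455; wedge = 35 − 9 = 26.
Welfare loss = ½ × 94.5455 × 26 = 1229.09.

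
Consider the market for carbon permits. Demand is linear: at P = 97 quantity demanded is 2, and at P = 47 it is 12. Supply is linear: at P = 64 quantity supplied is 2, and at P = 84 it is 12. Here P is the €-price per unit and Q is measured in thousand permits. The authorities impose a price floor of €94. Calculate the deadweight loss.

€59.25 thousand

Demand slope = (47 − 97)/(12 − 2) = −5, so P = 107 − 5Q.
Supply slope = (84 − 64)/(12 − 2) = 2, so P = 60 + 2Q.
Competitive equilibrium: 107 − 5Q = 60 + 2Q → Q* = 6.7143, P* = 73.4286.
At the floor P = 94, quantity demanded = (107 − 94)/5 = 2.6.
Sellers' marginal cost at Q' = 2.6: 60 + 2·2.6 = 65.2.
ΔQ = 6.7143 − 2.6 = 4.1143; wedge = 94 − 65.2 = 28.8.
Welfare loss = ½ × 4.1143 × 28.8 = €59.25 thousand.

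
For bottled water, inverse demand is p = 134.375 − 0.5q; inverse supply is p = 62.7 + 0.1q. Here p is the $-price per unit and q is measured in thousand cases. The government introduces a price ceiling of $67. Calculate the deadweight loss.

$1753.76 thousand

Competitive equilibrium: 134.375 − 0.5q = 62.7 + 0.1q → q* = 119.4583, p* = 74.6458.
At the ceiling p = 67, quantity supplied = (67 − 62.7)/0.1 = 43.
Willingness to pay at q' = 43: 134.375 − 0.5·43 = 112.875.
Δq = 119.4583 − 43 = 76.4583; wedge = 112.875 − 67 = 45.875.
The triangle = ½ × 76.4583 × 45.875 = $1753.76 thousand.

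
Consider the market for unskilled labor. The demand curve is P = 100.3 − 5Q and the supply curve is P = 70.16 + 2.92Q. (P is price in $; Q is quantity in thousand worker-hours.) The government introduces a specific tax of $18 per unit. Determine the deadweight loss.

$20.45 thousand

Competitive equilibrium: 100.3 − 5Q = 70.16 + 2.92Q → Q* = 3.80556, P* = 81.27222.
With the tax, the buyer price exceeds the seller price by 18: (100.3 − 5Q) − (70.16 + 2.92Q) = 18 → Q' = 1.53283.
ΔQ = 3.80556 − 1.53283 = 2.27273; the wedge equals the tax, 18.
The triangle = ½ × 2.27273 × 18 = $20.45 thousand.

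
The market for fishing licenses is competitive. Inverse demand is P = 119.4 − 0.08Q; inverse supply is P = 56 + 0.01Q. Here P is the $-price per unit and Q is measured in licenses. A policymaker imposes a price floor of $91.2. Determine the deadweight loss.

Competitive equilibrium: 119.4 − 0.08Q = 56 + 0.01Q → Q* = 704.4444, P* = 63.0444.
At the floor P = 91.2, quantity demanded = (119.4 − 91.2)/0.08 = 352.5.
Sellers' marginal cost at Q' = 352.5: 56 + 0.01·352.5 = 59.525.
ΔQ = 704.4444 − 352.5 = 351.9444; wedge = 91.2 − 59.525 = 31.675.
The triangle = ½ × 351.9444 × 31.675 = $5573.92.

$5573.92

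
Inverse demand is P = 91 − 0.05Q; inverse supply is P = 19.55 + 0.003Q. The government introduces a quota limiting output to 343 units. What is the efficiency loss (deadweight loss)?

26771.69

Competitive equilibrium: 91 − 0.05Q = 19.55 + 0.003Q → Q* = 1348.1132, P* = 23.5943.
At Q = 343: demand price = 91 − 0.05·343 = 73.85; supply price = 19.55 + 0.003·343 = 20.579.
ΔQ = 1348.1132 − 343 = 1005.1132; wedge = 73.85 − 20.579 = 53.271.
Deadweight loss = ½ × 1005.1132 × 53.271 = 26771.69.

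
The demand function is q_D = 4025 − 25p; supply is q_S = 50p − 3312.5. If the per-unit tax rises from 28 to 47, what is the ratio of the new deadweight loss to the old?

In inverse form: demand p = 161 − 0.04q, supply p = 66.25 + 0.02q.
Competitive equilibrium: 161 − 0.04q = 66.25 + 0.02q → q* = 1579.1667, p* = 97.8333.
For a per-unit tax t: Δq = t/0.06, so DWL = ½·t·(t/0.06) = t²/0.12.
At t = 28: DWL = 6533.333. At t = 47: DWL = 18408.333.
Ratio = (47/28)² = 2.818.

2.818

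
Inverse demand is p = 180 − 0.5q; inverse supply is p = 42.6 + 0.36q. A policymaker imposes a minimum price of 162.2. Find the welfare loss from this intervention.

Competitive equilibrium: 180 − 0.5q = 42.6 + 0.36q → q* = 159.7674, p* = 100.1163.
At the floor p = 162.2, quantity demanded = (180 − 162.2)/0.5 = 35.6.
Sellers' marginal cost at q' = 35.6: 42.6 + 0.36·35.6 = 55.416.
Δq = 159.7674 − 35.6 = 124.1674; wedge = 162.2 − 55.416 = 106.784.
The triangle = ½ × 124.1674 × 106.784 = 6629.55.

6629.55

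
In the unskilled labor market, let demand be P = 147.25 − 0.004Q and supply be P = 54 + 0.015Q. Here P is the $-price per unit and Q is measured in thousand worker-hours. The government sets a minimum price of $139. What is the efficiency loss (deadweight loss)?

$76914.58 thousand

Competitive equilibrium: 147.25 − 0.004Q = 54 + 0.015Q → Q* = 4907.8947, P* = 127.6184.
At the floor P = 139, quantity demanded = (147.25 − 139)/0.004 = 2062.5.
Sellers' marginal cost at Q' = 2062.5: 54 + 0.015·2062.5 = 84.9375.
ΔQ = 4907.8947 − 2062.5 = 2845.3947; wedge = 139 − 84.9375 = 54.0625.
Welfare loss = ½ × 2845.3947 × 54.0625 = $76914.58 thousand.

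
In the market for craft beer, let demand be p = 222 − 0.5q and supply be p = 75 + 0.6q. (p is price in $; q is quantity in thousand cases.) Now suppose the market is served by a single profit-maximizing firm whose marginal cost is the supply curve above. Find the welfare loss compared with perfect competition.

Competitive equilibrium: 222 − 0.5q = 75 + 0.6q → q* = 133.6364, p* = 155.1818.
Marginal revenue: MR = 222 − q. Set MR = MC: 222 − q = 75 + 0.6q → q_m = 91.875.
Price p_m = 222 − 0.5·91.875 = 176.0625; MC(q_m) = 75 + 0.6·91.875 = 130.125.
Competitive q* = 133.6364, so Δq = 41.7614; wedge = 176.0625 − 130.125 = 45.9375.
Welfare loss = ½ × 41.7614 × 45.9375 = $959.21 thousand.

$959.21 thousand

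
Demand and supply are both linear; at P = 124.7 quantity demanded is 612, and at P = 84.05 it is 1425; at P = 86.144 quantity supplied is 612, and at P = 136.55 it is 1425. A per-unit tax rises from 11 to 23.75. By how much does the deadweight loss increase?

Demand slope = (84.05 − 124.7)/(1425 − 612) = −0.05, so P = 155.3 − 0.05Q.
Supply slope = (136.55 − 86.144)/(1425 − 612) = 0.062, so P = 48.2 + 0.062Q.
Competitive equilibrium: 155.3 − 0.05Q = 48.2 + 0.062Q → Q* = 956.25, P* = 107.4875.
For a per-unit tax t: ΔQ = t/0.112, so DWL = ½·t·(t/0.112) = t²/0.224.
At t = 11: DWL = 540.179. At t = 23.75: DWL = 2518.136.
Increase = 2518.136 − 540.179 = 1977.96.

1977.96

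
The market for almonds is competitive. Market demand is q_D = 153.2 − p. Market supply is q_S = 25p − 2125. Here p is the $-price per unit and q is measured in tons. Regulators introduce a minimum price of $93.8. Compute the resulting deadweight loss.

In inverse form: demand p = 153.2 − q, supply p = 85 + 0.04q.
Competitive equilibrium: 153.2 − q = 85 + 0.04q → q* = 65.5769, p* = 87.6231.
At the floor p = 93.8, quantity demanded = (153.2 − 93.8)/1 = 59.4.
Sellers' marginal cost at q' = 59.4: 85 + 0.04·59.4 = 87.376.
Δq = 65.5769 − 59.4 = 6.1769; wedge = 93.8 − 87.376 = 6.424.
Deadweight loss = ½ × 6.1769 × 6.424 = $19.84.

$19.84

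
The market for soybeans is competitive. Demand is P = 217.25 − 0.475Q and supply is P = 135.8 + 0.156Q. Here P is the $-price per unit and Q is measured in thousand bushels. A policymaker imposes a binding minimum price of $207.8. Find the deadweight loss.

$3761.27 thousand

Competitive equilibrium: 217.25 − 0.475Q = 135.8 + 0.156Q → Q* = 129.08082, P* = 155.93661.
At the floor P = 207.8, quantity demanded = (217.25 − 207.8)/0.475 = 19.89474.
Sellers' marginal cost at Q' = 19.89474: 135.8 + 0.156·19.89474 = 138.90358.
ΔQ = 129.08082 − 19.89474 = 109.18608; wedge = 207.8 − 138.90358 = 68.89642.
The triangle = ½ × 109.18608 × 68.89642 = $3761.27 thousand.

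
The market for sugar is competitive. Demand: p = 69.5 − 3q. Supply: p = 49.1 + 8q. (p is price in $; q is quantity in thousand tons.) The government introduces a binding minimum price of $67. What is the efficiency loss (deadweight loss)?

Competitive equilibrium: 69.5 − 3q = 49.1 + 8q → q* = 1.8545, p* = 63.9364.
At the floor p = 67, quantity demanded = (69.5 − 67)/3 = 0.8333.
Sellers' marginal cost at q' = 0.8333: 49.1 + 8·0.8333 = 55.7664.
Δq = 1.8545 − 0.8333 = 1.0212; wedge = 67 − 55.7664 = 11.2336.
The triangle = ½ × 1.0212 × 11.2336 = $5.74 thousand.

$5.74 thousand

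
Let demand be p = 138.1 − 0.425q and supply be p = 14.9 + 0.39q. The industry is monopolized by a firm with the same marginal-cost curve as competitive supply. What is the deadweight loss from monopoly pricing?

Competitive equilibrium: 138.1 − 0.425q = 14.9 + 0.39q → q* = 151.1656, p* = 73.8546.
Marginal revenue: MR = 138.1 − 0.85q. Set MR = MC: 138.1 − 0.85q = 14.9 + 0.39q → q_m = 99.3548.
Price p_m = 138.1 − 0.425·99.3548 = 95.8742; MC(q_m) = 14.9 + 0.39·99.3548 = 53.6484.
Competitive q* = 151.1656, so Δq = 51.8108; wedge = 95.8742 − 53.6484 = 42.2258.
DWL = ½ × 51.8108 × 42.2258 = 1093.88.

1093.88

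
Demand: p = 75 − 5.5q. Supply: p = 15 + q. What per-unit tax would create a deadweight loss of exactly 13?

13

Competitive equilibrium: 75 − 5.5q = 15 + q → q* = 9.2308, p* = 24.2308.
A tax t gives Δq = t/6.5 and wedge t, so DWL = t²/13.
t²/13 = 13 → t² = 169 → t = 13.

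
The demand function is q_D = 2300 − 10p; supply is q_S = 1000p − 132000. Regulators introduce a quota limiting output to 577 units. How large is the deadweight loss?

7811.47

In inverse form: demand p = 230 − 0.1q, supply p = 132 + 0.001q.
Competitive equilibrium: 230 − 0.1q = 132 + 0.001q → q* = 970.297, p* = 132.9703.
At q = 577: demand price = 230 − 0.1·577 = 172.3; supply price = 132 + 0.001·577 = 132.577.
Δq = 970.297 − 577 = 393.297; wedge = 172.3 − 132.577 = 39.723.
Welfare loss = ½ × 393.297 × 39.723 = 7811.47.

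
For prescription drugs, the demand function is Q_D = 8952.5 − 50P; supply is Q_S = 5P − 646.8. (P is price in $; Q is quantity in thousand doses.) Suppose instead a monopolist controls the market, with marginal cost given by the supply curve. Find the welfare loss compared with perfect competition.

$38.97 thousand

In inverse form: demand P = 179.05 − 0.02Q, supply P = 129.36 + 0.2Q.
Competitive equilibrium: 179.05 − 0.02Q = 129.36 + 0.2Q → Q* = 225.8636, P* = 174.5327.
Marginal revenue: MR = 179.05 − 0.04Q. Set MR = MC: 179.05 − 0.04Q = 129.36 + 0.2Q → Q_m = 207.0417.
Price P_m = 179.05 − 0.02·207.0417 = 174.9092; MC(Q_m) = 129.36 + 0.2·207.0417 = 170.7683.
Competitive Q* = 225.8636, so ΔQ = 18.8219; wedge = 174.9092 − 170.7683 = 4.1409.
Deadweight loss = ½ × 18.8219 × 4.1409 = $38.97 thousand.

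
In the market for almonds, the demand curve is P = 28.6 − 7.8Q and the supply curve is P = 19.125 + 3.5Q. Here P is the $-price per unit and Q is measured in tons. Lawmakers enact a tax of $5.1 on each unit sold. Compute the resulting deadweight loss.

Competitive equilibrium: 28.6 − 7.8Q = 19.125 + 3.5Q → Q* = 0.8385, P* = 22.0597.
With the tax, the buyer price exceeds the seller price by 5.1: (28.6 − 7.8Q) − (19.125 + 3.5Q) = 5.1 → Q' = 0.3872.
ΔQ = 0.8385 − 0.3872 = 0.4513; the wedge equals the tax, 5.1.
Deadweight loss = ½ × 0.4513 × 5.1 = $1.15.

$1.15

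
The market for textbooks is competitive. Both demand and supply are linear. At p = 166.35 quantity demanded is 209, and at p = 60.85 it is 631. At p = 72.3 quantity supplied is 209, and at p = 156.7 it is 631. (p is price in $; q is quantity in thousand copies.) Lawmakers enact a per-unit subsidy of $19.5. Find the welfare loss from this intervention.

$422.50 thousand

Demand slope = (60.85 − 166.35)/(631 − 209) = −0.25, so p = 218.6 − 0.25q.
Supply slope = (156.7 − 72.3)/(631 − 209) = 0.2, so p = 30.5 + 0.2q.
Competitive equilibrium: 218.6 − 0.25q = 30.5 + 0.2q → q* = 418, p* = 114.1.
The subsidy lowers effective supply by 19.5: p = 11 + 0.2q.
New quantity: 218.6 − 0.25q = 11 + 0.2q → q' = 461.3333.
Overproduction Δq = 461.3333 − 418 = 43.3333; wedge = subsidy = 19.5.
The triangle = ½ × 43.3333 × 19.5 = $422.50 thousand.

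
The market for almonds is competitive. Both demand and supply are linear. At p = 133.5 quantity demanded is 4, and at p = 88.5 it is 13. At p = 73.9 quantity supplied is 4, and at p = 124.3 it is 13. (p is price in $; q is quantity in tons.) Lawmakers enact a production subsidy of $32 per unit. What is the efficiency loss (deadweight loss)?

$48.30

Demand slope = (88.5 − 133.5)/(13 − 4) = −5, so p = 153.5 − 5q.
Supply slope = (124.3 − 73.9)/(13 − 4) = 5.6, so p = 51.5 + 5.6q.
Competitive equilibrium: 153.5 − 5q = 51.5 + 5.6q → q* = 9.6226, p* = 105.3868.
The subsidy lowers effective supply by 32: p = 19.5 + 5.6q.
New quantity: 153.5 − 5q = 19.5 + 5.6q → q' = 12.6415.
Overproduction Δq = 12.6415 − 9.6226 = 3.0189; wedge = subsidy = 32.
The triangle = ½ × 3.0189 × 32 = $48.30.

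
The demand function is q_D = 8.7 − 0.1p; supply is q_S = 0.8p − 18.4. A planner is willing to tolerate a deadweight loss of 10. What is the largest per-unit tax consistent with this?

15

In inverse form: demand p = 87 − 10q, supply p = 23 + 1.25q.
Competitive equilibrium: 87 − 10q = 23 + 1.25q → q* = 5.6889, p* = 30.1111.
A tax t gives Δq = t/11.25 and wedge t, so DWL = t²/22.5.
t²/22.5 = 10 → t² = 225 → t = 15.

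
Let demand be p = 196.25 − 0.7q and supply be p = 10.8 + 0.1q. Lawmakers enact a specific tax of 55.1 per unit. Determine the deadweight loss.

Competitive equilibrium: 196.25 − 0.7q = 10.8 + 0.1q → q* = 231.8125, p* = 33.9813.
With the tax, the buyer price exceeds the seller price by 55.1: (196.25 − 0.7q) − (10.8 + 0.1q) = 55.1 → q' = 162.9375.
Δq = 231.8125 − 162.9375 = 68.875; the wedge equals the tax, 55.1.
DWL = ½ × 68.875 × 55.1 = 1897.51.

1897.51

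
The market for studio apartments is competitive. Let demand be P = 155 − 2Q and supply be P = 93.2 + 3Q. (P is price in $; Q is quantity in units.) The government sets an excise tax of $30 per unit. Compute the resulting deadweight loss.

Competitive equilibrium: 155 − 2Q = 93.2 + 3Q → Q* = 12.36, P* = 130.28.
With the tax, the buyer price exceeds the seller price by 30: (155 − 2Q) − (93.2 + 3Q) = 30 → Q' = 6.36.
ΔQ = 12.36 − 6.36 = 6; the wedge equals the tax, 30.
Welfare loss = ½ × 6 × 30 = $90.

$90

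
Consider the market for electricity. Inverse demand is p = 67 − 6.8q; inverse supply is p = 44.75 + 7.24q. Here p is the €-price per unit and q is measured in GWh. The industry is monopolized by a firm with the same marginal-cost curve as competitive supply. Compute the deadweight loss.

Competitive equilibrium: 67 − 6.8q = 44.75 + 7.24q → q* = 1.5848, p* = 56.2236.
Marginal revenue: MR = 67 − 13.6q. Set MR = MC: 67 − 13.6q = 44.75 + 7.24q → q_m = 1.0677.
Price p_m = 67 − 6.8·1.0677 = 59.7396; MC(q_m) = 44.75 + 7.24·1.0677 = 52.4801.
Competitive q* = 1.5848, so Δq = 0.5171; wedge = 59.7396 − 52.4801 = 7.2595.
Deadweight loss = ½ × 0.5171 × 7.2595 = €1.88.

€1.88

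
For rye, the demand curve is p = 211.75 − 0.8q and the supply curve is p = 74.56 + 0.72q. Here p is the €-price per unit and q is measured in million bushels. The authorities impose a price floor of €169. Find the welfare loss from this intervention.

€1030.29 million

Competitive equilibrium: 211.75 − 0.8q = 74.56 + 0.72q → q* = 90.2566, p* = 139.5447.
At the floor p = 169, quantity demanded = (211.75 − 169)/0.8 = 53.4375.
Sellers' marginal cost at q' = 53.4375: 74.56 + 0.72·53.4375 = 113.035.
Δq = 90.2566 − 53.4375 = 36.8191; wedge = 169 − 113.035 = 55.965.
DWL = ½ × 36.8191 × 55.965 = €1030.29 million.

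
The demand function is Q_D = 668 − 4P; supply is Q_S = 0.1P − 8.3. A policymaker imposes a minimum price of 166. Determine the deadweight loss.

In inverse form: demand P = 167 − 0.25Q, supply P = 83 + 10Q.
Competitive equilibrium: 167 − 0.25Q = 83 + 10Q → Q* = 8.19512, P* = 164.95122.
At the floor P = 166, quantity demanded = (167 − 166)/0.25 = 4.
Sellers' marginal cost at Q' = 4: 83 + 10·4 = 123.
ΔQ = 8.19512 − 4 = 4.19512; wedge = 166 − 123 = 43.
DWL = ½ × 4.19512 × 43 = 90.20.

90.20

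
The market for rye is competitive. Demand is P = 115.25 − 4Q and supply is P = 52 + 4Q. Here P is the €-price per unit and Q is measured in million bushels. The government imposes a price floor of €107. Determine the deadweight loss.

€136.60 million

Competitive equilibrium: 115.25 − 4Q = 52 + 4Q → Q* = 7.9063, P* = 83.625.
At the floor P = 107, quantity demanded = (115.25 − 107)/4 = 2.0625.
Sellers' marginal cost at Q' = 2.0625: 52 + 4·2.0625 = 60.25.
ΔQ = 7.9063 − 2.0625 = 5.8438; wedge = 107 − 60.25 = 46.75.
Deadweight loss = ½ × 5.8438 × 46.75 = €136.60 million.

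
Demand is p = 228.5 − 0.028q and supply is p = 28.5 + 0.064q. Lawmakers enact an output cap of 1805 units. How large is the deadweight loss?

6260.45

Competitive equilibrium: 228.5 − 0.028q = 28.5 + 0.064q → q* = 2173.913, p* = 167.6304.
At q = 1805: demand price = 228.5 − 0.028·1805 = 177.96; supply price = 28.5 + 0.064·1805 = 144.02.
Δq = 2173.913 − 1805 = 368.913; wedge = 177.96 − 144.02 = 33.94.
DWL = ½ × 368.913 × 33.94 = 6260.45.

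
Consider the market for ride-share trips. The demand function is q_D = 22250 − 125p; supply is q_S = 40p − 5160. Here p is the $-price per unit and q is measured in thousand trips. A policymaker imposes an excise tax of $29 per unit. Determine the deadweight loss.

$12742.42 thousand

In inverse form: demand p = 178 − 0.008q, supply p = 129 + 0.025q.
Competitive equilibrium: 178 − 0.008q = 129 + 0.025q → q* = 1484.8485, p* = 166.1212.
With the tax, the buyer price exceeds the seller price by 29: (178 − 0.008q) − (129 + 0.025q) = 29 → q' = 606.0606.
Δq = 1484.8485 − 606.0606 = 878.7879; the wedge equals the tax, 29.
Welfare loss = ½ × 878.7879 × 29 = $12742.42 thousand.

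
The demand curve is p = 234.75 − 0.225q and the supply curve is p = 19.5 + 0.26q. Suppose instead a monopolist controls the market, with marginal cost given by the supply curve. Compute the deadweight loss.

4796.92

Competitive equilibrium: 234.75 − 0.225q = 19.5 + 0.26q → q* = 443.814433, p* = 134.891753.
Marginal revenue: MR = 234.75 − 0.45q. Set MR = MC: 234.75 − 0.45q = 19.5 + 0.26q → q_m = 303.169014.
Price p_m = 234.75 − 0.225·303.169014 = 166.536972; MC(q_m) = 19.5 + 0.26·303.169014 = 98.323944.
Competitive q* = 443.814433, so Δq = 140.645419; wedge = 166.536972 − 98.323944 = 68.213028.
Deadweight loss = ½ × 140.645419 × 68.213028 = 4796.92.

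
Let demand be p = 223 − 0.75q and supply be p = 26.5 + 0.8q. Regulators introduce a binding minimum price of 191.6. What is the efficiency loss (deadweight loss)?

Competitive equilibrium: 223 − 0.75q = 26.5 + 0.8q → q* = 126.77419, p* = 127.91935.
At the floor p = 191.6, quantity demanded = (223 − 191.6)/0.75 = 41.86667.
Sellers' marginal cost at q' = 41.86667: 26.5 + 0.8·41.86667 = 59.99334.
Δq = 126.77419 − 41.86667 = 84.90752; wedge = 191.6 − 59.99334 = 131.60666.
DWL = ½ × 84.90752 × 131.60666 = 5587.20.

5587.20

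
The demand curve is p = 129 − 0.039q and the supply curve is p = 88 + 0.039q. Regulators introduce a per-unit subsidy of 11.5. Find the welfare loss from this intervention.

847.76

Competitive equilibrium: 129 − 0.039q = 88 + 0.039q → q* = 525.641, p* = 108.5.
The subsidy lowers effective supply by 11.5: p = 76.5 + 0.039q.
New quantity: 129 − 0.039q = 76.5 + 0.039q → q' = 673.0769.
Overproduction Δq = 673.0769 − 525.641 = 147.4359; wedge = subsidy = 11.5.
Welfare loss = ½ × 147.4359 × 11.5 = 847.76.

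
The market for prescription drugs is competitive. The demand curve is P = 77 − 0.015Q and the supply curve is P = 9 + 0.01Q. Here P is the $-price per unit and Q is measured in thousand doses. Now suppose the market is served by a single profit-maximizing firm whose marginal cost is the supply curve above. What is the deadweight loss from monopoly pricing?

Competitive equilibrium: 77 − 0.015Q = 9 + 0.01Q → Q* = 2720, P* = 36.2.
Marginal revenue: MR = 77 − 0.03Q. Set MR = MC: 77 − 0.03Q = 9 + 0.01Q → Q_m = 1700.
Price P_m = 77 − 0.015·1700 = 51.5; MC(Q_m) = 9 + 0.01·1700 = 26.
Competitive Q* = 2720, so ΔQ = 1020; wedge = 51.5 − 26 = 25.5.
DWL = ½ × 1020 × 25.5 = $13005 thousand.

$13005 thousand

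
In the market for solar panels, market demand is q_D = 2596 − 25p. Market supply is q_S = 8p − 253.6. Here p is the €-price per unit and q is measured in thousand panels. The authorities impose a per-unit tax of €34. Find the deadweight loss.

€3503.03 thousand

In inverse form: demand p = 103.84 − 0.04q, supply p = 31.7 + 0.125q.
Competitive equilibrium: 103.84 − 0.04q = 31.7 + 0.125q → q* = 437.2121, p* = 86.3515.
With the tax, the buyer price exceeds the seller price by 34: (103.84 − 0.04q) − (31.7 + 0.125q) = 34 → q' = 231.1515.
Δq = 437.2121 − 231.1515 = 206.0606; the wedge equals the tax, 34.
Welfare loss = ½ × 206.0606 × 34 = €3503.03 thousand.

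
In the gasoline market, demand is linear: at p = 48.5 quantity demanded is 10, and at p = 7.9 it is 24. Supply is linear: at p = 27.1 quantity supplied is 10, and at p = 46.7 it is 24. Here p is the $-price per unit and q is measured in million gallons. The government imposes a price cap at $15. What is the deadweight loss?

$398.81 million

Demand slope = (7.9 − 48.5)/(24 − 10) = −2.9, so p = 77.5 − 2.9q.
Supply slope = (46.7 − 27.1)/(24 − 10) = 1.4, so p = 13.1 + 1.4q.
Competitive equilibrium: 77.5 − 2.9q = 13.1 + 1.4q → q* = 14.9767, p* = 34.0674.
At the ceiling p = 15, quantity supplied = (15 − 13.1)/1.4 = 1.3571.
Willingness to pay at q' = 1.3571: 77.5 − 2.9·1.3571 = 73.5644.
Δq = 14.9767 − 1.3571 = 13.6196; wedge = 73.5644 − 15 = 58.5644.
Deadweight loss = ½ × 13.6196 × 58.5644 = $398.81 million.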